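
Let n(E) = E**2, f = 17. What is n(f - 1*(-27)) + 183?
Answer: 2119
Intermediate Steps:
n(f - 1*(-27)) + 183 = (17 - 1*(-27))**2 + 183 = (17 + 27)**2 + 183 = 44**2 + 183 = 1936 + 183 = 2119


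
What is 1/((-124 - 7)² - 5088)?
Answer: 1/12073 ≈ 8.2830e-5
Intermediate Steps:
1/((-124 - 7)² - 5088) = 1/((-131)² - 5088) = 1/(17161 - 5088) = 1/12073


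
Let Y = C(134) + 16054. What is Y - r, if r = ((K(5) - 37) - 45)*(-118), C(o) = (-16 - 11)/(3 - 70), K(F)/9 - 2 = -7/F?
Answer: 2350227/335 ≈ 7015.6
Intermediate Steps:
K(F) = 18 - 63/F (K(F) = 18 + 9*(-7/F) = 18 - 63/F)
C(o) = 27/67 (C(o) = -27/(-67) = -27*(-1/67) = 27/67)
r = 45194/5 (r = (((18 - 63/5) - 37) - 45)*(-118) = ((27/5 - 37) - 45)*(-118) = (-158/5 - 45)*(-118) = -383/5*(-118) = 45194/5 ≈ 9038.8)
Y = 1075645/67 (Y = 27/67 + 16054 = 1075645/67 ≈ 16054.)
Y - r = 1075645/67 - 1*45194/5 = 1075645/67 - 45194/5 = 2350227/335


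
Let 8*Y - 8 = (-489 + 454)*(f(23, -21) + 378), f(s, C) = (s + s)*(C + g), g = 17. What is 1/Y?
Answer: -4/3391 ≈ -0.0011796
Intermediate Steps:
f(s, C) = 2*s*(17 + C) (f(s, C) = (s + s)*(C + 17) = (2*s)*(17 + C) = 2*s*(17 + C))
Y = -3391/4 (Y = 1 + ((-489 + 454)*(2*23*(17 - 21) + 378))/8 = 1 + (-35*(2*23*(-4) + 378))/8 = 1 + (-35*(-184 + 378))/8 = 1 + (-35*194)/8 = 1 + (⅛)*(-6790) = 1 - 3395/4 = -3391/4 ≈ -847.75)
1/Y = 1/(-3391/4) = -4/3391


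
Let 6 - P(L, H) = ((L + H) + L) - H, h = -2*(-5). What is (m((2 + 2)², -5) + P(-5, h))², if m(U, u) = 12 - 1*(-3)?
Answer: 961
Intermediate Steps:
m(U, u) = 15 (m(U, u) = 12 + 3 = 15)
h = 10
P(L, H) = 6 - 2*L (P(L, H) = 6 - (((L + H) + L) - H) = 6 - (((H + L) + L) - H) = 6 - ((H + 2*L) - H) = 6 - 2*L)
(m((2 + 2)², -5) + P(-5, h))² = (15 + (6 - 2*(-5)))² = (15 + (6 + 10))² = (15 + 16)² = 31² = 961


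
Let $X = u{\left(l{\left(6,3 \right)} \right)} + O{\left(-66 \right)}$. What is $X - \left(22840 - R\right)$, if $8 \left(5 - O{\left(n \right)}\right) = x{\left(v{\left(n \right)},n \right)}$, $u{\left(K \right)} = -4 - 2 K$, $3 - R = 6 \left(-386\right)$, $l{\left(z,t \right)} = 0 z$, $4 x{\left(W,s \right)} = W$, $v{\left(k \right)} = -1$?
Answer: $- \frac{656639}{32} \approx -20520.0$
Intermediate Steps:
$x{\left(W,s \right)} = \frac{W}{4}$
$l{\left(z,t \right)} = 0$
$R = 2319$ ($R = 3 - 6 \left(-386\right) = 3 - -2316 = 3 + 2316 = 2319$)
$O{\left(n \right)} = \frac{161}{32}$ ($O{\left(n \right)} = 5 - \frac{\frac{1}{4} \left(-1\right)}{8} = 5 - - \frac{1}{32} = 5 + \frac{1}{32} = \frac{161}{32}$)
$X = \frac{33}{32}$ ($X = \left(-4 - 0\right) + \frac{161}{32} = \left(-4 + 0\right) + \frac{161}{32} = -4 + \frac{161}{32} = \frac{33}{32} \approx 1.0313$)
$X - \left(22840 - R\right) = \frac{33}{32} - \left(22840 - 2319\right) = \frac{33}{32} - 20521 = - \frac{656639}{32}$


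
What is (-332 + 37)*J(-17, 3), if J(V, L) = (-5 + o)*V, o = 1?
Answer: -20060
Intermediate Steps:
J(V, L) = -4*V (J(V, L) = (-5 + 1)*V = -4*V)
(-332 + 37)*J(-17, 3) = (-332 + 37)*(-4*(-17)) = -295*68 = -20060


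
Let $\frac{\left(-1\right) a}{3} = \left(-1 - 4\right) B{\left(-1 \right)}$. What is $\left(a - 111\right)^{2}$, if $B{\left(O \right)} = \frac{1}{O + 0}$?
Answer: $15876$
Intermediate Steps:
$B{\left(O \right)} = \frac{1}{O}$
$a = -15$ ($a = - 3 \frac{-1 - 4}{-1} = - 3 \left(\left(-5\right) \left(-1\right)\right) = \left(-3\right) 5 = -15$)
$\left(a - 111\right)^{2} = \left(-15 - 111\right)^{2} = \left(-126\right)^{2} = 15876$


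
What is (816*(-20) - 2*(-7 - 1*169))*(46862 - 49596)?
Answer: 43656512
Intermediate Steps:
(816*(-20) - 2*(-7 - 1*169))*(46862 - 49596) = (-16320 - 2*(-7 - 169))*(-2734) = (-16320 - 2*(-176))*(-2734) = (-16320 + 352)*(-2734) = -15968*(-2734) = 43656512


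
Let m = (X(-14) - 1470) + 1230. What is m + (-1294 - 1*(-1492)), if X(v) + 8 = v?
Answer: -64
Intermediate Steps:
X(v) = -8 + v
m = -262 (m = ((-8 - 14) - 1470) + 1230 = (-22 - 1470) + 1230 = -1492 + 1230 = -262)
m + (-1294 - 1*(-1492)) = -262 + (-1294 - 1*(-1492)) = -262 + (-1294 + 1492) = -262 + 198 = -64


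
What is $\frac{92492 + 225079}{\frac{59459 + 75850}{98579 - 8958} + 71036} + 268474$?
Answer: $\frac{1709255473813801}{6366452665} \approx 2.6848 \cdot 10^{5}$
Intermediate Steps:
$\frac{92492 + 225079}{\frac{59459 + 75850}{98579 - 8958} + 71036} + 268474 = \frac{317571}{\frac{135309}{89621} + 71036} + 268474 = \frac{317571}{\frac{6366452665}{89621}} + 268474 = 317571 \cdot \frac{89621}{6366452665} + 268474 = \frac{28461030591}{6366452665} + 268474 = \frac{1709255473813801}{6366452665}$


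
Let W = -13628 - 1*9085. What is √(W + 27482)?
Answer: √4769 ≈ 69.058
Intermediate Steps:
W = -22713 (W = -13628 - 9085 = -22713)
√(W + 27482) = √(-22713 + 27482) = √4769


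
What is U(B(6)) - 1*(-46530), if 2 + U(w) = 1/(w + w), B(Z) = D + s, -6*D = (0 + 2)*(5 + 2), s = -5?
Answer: 2047229/44 ≈ 46528.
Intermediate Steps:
D = -7/3 (D = -(0 + 2)*(5 + 2)/6 = -7/3 ≈ -2.3333)
B(Z) = -22/3 (B(Z) = -7/3 - 5 = -22/3)
U(w) = -2 + 1/(2*w) (U(w) = -2 + 1/(w + w) = -2 + 1/(2*w))
U(B(6)) - 1*(-46530) = (-2 + 1/(2*(-22/3))) - 1*(-46530) = (-2 + (½)*(-3/22)) + 46530 = (-2 - 3/44) + 46530 = -91/44 + 46530 = 2047229/44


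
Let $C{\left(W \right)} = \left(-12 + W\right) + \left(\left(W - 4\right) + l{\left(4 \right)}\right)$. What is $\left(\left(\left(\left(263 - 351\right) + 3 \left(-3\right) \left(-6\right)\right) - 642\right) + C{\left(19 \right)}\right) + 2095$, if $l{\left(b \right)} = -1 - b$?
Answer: $1436$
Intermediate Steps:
$C{\left(W \right)} = -21 + 2 W$ ($C{\left(W \right)} = \left(-12 + W\right) + \left(\left(W - 4\right) - 5\right) = \left(-12 + W\right) + \left(\left(-4 + W\right) - 5\right) = \left(-12 + W\right) + \left(-9 + W\right) = -21 + 2 W$)
$\left(\left(\left(\left(263 - 351\right) + 3 \left(-3\right) \left(-6\right)\right) - 642\right) + C{\left(19 \right)}\right) + 2095 = \left(\left(\left(\left(263 - 351\right) + 3 \left(-3\right) \left(-6\right)\right) - 642\right) + \left(-21 + 2 \cdot 19\right)\right) + 2095 = \left(\left(\left(-88 - -54\right) - 642\right) + \left(-21 + 38\right)\right) + 2095 = \left(\left(\left(-88 + 54\right) - 642\right) + 17\right) + 2095 = \left(\left(-34 - 642\right) + 17\right) + 2095 = \left(-676 + 17\right) + 2095 = -659 + 2095 = 1436$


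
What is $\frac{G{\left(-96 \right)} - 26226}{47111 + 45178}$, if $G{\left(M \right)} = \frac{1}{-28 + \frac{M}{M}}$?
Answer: $- \frac{708103}{2491803} \approx -0.28417$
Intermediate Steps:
$G{\left(M \right)} = - \frac{1}{27}$ ($G{\left(M \right)} = \frac{1}{-28 + 1} = \frac{1}{-27} = - \frac{1}{27}$)
$\frac{G{\left(-96 \right)} - 26226}{47111 + 45178} = \frac{- \frac{1}{27} - 26226}{47111 + 45178} = - \frac{708103}{27 \cdot 92289} = \left(- \frac{708103}{27}\right) \frac{1}{92289} = - \frac{708103}{2491803}$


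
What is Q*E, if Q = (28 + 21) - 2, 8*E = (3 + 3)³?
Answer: 1269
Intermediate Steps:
E = 27 (E = (3 + 3)³/8 = (⅛)*6³ = (⅛)*216 = 27)
Q = 47 (Q = 49 - 2 = 47)
Q*E = 47*27 = 1269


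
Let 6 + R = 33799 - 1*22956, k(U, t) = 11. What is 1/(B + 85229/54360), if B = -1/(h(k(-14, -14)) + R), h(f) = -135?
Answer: 290880360/456033199 ≈ 0.63785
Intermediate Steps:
R = 10837 (R = -6 + (33799 - 1*22956) = -6 + (33799 - 22956) = -6 + 10843 = 10837)
B = -1/10702 (B = -1/(-135 + 10837) = -1/10702 ≈ -9.3441e-5)
1/(B + 85229/54360) = 1/(-1/10702 + 85229/54360) = 1/(456033199/290880360) = 290880360/456033199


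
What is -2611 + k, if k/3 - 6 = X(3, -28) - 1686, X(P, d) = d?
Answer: -7735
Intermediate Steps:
k = -5124 (k = 18 + 3*(-28 - 1686) = 18 + 3*(-1714) = 18 - 5142 = -5124)
-2611 + k = -2611 - 5124 = -7735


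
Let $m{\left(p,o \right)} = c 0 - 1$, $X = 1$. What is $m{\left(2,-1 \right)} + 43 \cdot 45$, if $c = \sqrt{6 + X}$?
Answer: $1934$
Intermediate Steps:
$c = \sqrt{7}$ ($c = \sqrt{6 + 1} = \sqrt{7} \approx 2.6458$)
$m{\left(p,o \right)} = -1$ ($m{\left(p,o \right)} = \sqrt{7} \cdot 0 - 1 = 0 - 1 = -1$)
$m{\left(2,-1 \right)} + 43 \cdot 45 = -1 + 43 \cdot 45 = -1 + 1935 = 1934$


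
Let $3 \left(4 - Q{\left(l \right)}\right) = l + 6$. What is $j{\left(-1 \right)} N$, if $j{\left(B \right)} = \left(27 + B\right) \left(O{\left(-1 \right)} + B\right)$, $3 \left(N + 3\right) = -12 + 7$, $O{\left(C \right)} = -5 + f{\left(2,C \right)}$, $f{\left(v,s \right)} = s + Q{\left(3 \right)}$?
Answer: $728$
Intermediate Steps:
$Q{\left(l \right)} = 2 - \frac{l}{3}$ ($Q{\left(l \right)} = 4 - \frac{l + 6}{3} = 4 - \frac{6 + l}{3} = 4 - \left(2 + \frac{l}{3}\right) = 2 - \frac{l}{3}$)
$f{\left(v,s \right)} = 1 + s$ ($f{\left(v,s \right)} = s + \left(2 - 1\right) = s + 1 = 1 + s$)
$O{\left(C \right)} = -4 + C$ ($O{\left(C \right)} = -5 + \left(1 + C\right) = -4 + C$)
$N = - \frac{14}{3}$ ($N = -3 + \frac{-12 + 7}{3} = -3 + \frac{1}{3} \left(-5\right) = -3 - \frac{5}{3} = - \frac{14}{3} \approx -4.6667$)
$j{\left(B \right)} = \left(-5 + B\right) \left(27 + B\right)$ ($j{\left(B \right)} = \left(27 + B\right) \left(\left(-4 - 1\right) + B\right) = \left(27 + B\right) \left(-5 + B\right) = \left(-5 + B\right) \left(27 + B\right)$)
$j{\left(-1 \right)} N = \left(-135 + \left(-1\right)^{2} + 22 \left(-1\right)\right) \left(- \frac{14}{3}\right) = \left(-135 + 1 - 22\right) \left(- \frac{14}{3}\right) = \left(-156\right) \left(- \frac{14}{3}\right) = 728$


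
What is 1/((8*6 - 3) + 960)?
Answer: 1/1005 ≈ 0.00099503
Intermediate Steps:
1/((8*6 - 3) + 960) = 1/((48 - 3) + 960) = 1/(45 + 960) = 1/1005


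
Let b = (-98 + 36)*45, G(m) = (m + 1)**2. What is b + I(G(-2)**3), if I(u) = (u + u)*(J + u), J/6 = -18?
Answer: -3004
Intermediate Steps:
J = -108 (J = 6*(-18) = -108)
G(m) = (1 + m)**2
I(u) = 2*u*(-108 + u) (I(u) = (u + u)*(-108 + u) = (2*u)*(-108 + u) = 2*u*(-108 + u))
b = -2790 (b = -62*45 = -2790)
b + I(G(-2)**3) = -2790 + 2*((1 - 2)**2)**3*(-108 + ((1 - 2)**2)**3) = -2790 + 2*((-1)**2)**3*(-108 + ((-1)**2)**3) = -2790 + 2*1**3*(-108 + 1**3) = -2790 + 2*1*(-108 + 1) = -2790 + 2*1*(-107) = -2790 - 214 = -3004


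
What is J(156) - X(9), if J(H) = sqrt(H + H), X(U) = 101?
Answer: -101 + 2*sqrt(78) ≈ -83.336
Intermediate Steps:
J(H) = sqrt(2)*sqrt(H) (J(H) = sqrt(2*H) = sqrt(2)*sqrt(H))
J(156) - X(9) = sqrt(2)*sqrt(156) - 1*101 = sqrt(2)*(2*sqrt(39)) - 101 = 2*sqrt(78) - 101 = -101 + 2*sqrt(78)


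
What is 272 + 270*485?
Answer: 131222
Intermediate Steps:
272 + 270*485 = 272 + 130950 = 131222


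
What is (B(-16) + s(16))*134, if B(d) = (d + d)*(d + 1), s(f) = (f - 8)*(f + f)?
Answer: 98624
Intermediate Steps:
s(f) = 2*f*(-8 + f) (s(f) = (-8 + f)*(2*f) = 2*f*(-8 + f))
B(d) = 2*d*(1 + d) (B(d) = (2*d)*(1 + d) = 2*d*(1 + d))
(B(-16) + s(16))*134 = (2*(-16)*(1 - 16) + 2*16*(-8 + 16))*134 = (2*(-16)*(-15) + 2*16*8)*134 = (480 + 256)*134 = 736*134 = 98624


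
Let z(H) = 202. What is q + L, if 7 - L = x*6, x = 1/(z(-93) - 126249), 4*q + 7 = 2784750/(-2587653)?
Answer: 2166178857311/434887863588 ≈ 4.9810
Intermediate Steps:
q = -6966107/3450204 (q = -7/4 + (2784750/(-2587653))/4 = -7/4 + (2784750*(-1/2587653))/4 = -7/4 + (¼)*(-928250/862551) = -7/4 - 464125/1725102 = -6966107/3450204 ≈ -2.0190)
x = -1/126047 (x = 1/(202 - 126249) = 1/(-126047) = -1/126047 ≈ -7.9335e-6)
L = 882335/126047 (L = 7 - (-1)*6/126047 = 7 - 1*(-6/126047) = 7 + 6/126047 = 882335/126047 ≈ 7.0000)
q + L = -6966107/3450204 + 882335/126047 = 2166178857311/434887863588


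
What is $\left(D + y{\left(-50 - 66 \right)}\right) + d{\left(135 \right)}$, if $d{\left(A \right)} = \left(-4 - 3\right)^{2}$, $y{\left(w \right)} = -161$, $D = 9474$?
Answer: $9362$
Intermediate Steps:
$d{\left(A \right)} = 49$ ($d{\left(A \right)} = \left(-7\right)^{2} = 49$)
$\left(D + y{\left(-50 - 66 \right)}\right) + d{\left(135 \right)} = \left(9474 - 161\right) + 49 = 9313 + 49 = 9362$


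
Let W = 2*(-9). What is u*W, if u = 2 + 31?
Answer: -594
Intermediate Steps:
u = 33
W = -18
u*W = 33*(-18) = -594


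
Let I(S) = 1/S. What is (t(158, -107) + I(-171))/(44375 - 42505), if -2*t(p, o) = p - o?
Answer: -45317/639540 ≈ -0.070859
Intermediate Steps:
t(p, o) = o/2 - p/2 (t(p, o) = -(p - o)/2 = o/2 - p/2)
(t(158, -107) + I(-171))/(44375 - 42505) = (((½)*(-107) - ½*158) + 1/(-171))/(44375 - 42505) = ((-107/2 - 79) - 1/171)/1870 = (-265/2 - 1/171)*(1/1870) = -45317/342*1/1870 = -45317/639540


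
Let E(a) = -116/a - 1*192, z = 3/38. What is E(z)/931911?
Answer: -4984/2795733 ≈ -0.0017827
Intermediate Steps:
z = 3/38 (z = 3*(1/38) = 3/38 ≈ 0.078947)
E(a) = -192 - 116/a (E(a) = -116/a - 192 = -192 - 116/a)
E(z)/931911 = (-192 - 116/3/38)/931911 = (-192 - 116*38/3)*(1/931911) = (-192 - 4408/3)*(1/931911) = -4984/3*1/931911 = -4984/2795733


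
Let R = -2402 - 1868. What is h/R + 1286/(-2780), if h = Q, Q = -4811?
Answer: 197084/296765 ≈ 0.66411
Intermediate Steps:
h = -4811
R = -4270
h/R + 1286/(-2780) = -4811/(-4270) + 1286/(-2780) = -4811*(-1/4270) + 1286*(-1/2780) = 4811/4270 - 643/1390 = 197084/296765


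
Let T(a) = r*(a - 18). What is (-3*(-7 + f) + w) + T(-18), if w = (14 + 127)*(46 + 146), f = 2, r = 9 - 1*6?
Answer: 26979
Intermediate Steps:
r = 3 (r = 9 - 6 = 3)
T(a) = -54 + 3*a (T(a) = 3*(a - 18) = 3*(-18 + a) = -54 + 3*a)
w = 27072 (w = 141*192 = 27072)
(-3*(-7 + f) + w) + T(-18) = (-3*(-7 + 2) + 27072) + (-54 + 3*(-18)) = (-3*(-5) + 27072) + (-54 - 54) = (15 + 27072) - 108 = 27087 - 108 = 26979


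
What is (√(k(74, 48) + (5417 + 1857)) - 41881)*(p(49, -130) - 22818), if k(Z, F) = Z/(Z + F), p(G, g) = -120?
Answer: 960666378 - 22938*√27068811/61 ≈ 9.5871e+8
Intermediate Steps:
k(Z, F) = Z/(F + Z)
(√(k(74, 48) + (5417 + 1857)) - 41881)*(p(49, -130) - 22818) = (√(74/(48 + 74) + (5417 + 1857)) - 41881)*(-120 - 22818) = (√(74/122 + 7274) - 41881)*(-22938) = (√(74*(1/122) + 7274) - 41881)*(-22938) = (√(37/61 + 7274) - 41881)*(-22938) = (√(443751/61) - 41881)*(-22938) = (√27068811/61 - 41881)*(-22938) = (-41881 + √27068811/61)*(-22938) = 960666378 - 22938*√27068811/61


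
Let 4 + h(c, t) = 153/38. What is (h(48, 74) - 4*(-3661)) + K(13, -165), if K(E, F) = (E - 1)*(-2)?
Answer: 555561/38 ≈ 14620.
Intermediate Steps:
h(c, t) = 1/38 (h(c, t) = -4 + 153/38 = 1/38)
K(E, F) = 2 - 2*E (K(E, F) = (-1 + E)*(-2) = 2 - 2*E)
(h(48, 74) - 4*(-3661)) + K(13, -165) = (1/38 - 4*(-3661)) + (2 - 2*13) = (1/38 + 14644) + (2 - 26) = 556473/38 - 24 = 555561/38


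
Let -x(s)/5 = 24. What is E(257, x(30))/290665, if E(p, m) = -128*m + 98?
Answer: 15458/290665 ≈ 0.053181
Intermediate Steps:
x(s) = -120 (x(s) = -5*24 = -120)
E(p, m) = 98 - 128*m
E(257, x(30))/290665 = (98 - 128*(-120))/290665 = (98 + 15360)*(1/290665) = 15458*(1/290665) = 15458/290665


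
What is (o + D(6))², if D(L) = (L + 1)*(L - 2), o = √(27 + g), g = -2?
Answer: 1089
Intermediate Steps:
o = 5 (o = √(27 - 2) = √25 = 5)
D(L) = (1 + L)*(-2 + L)
(o + D(6))² = (5 + (-2 + 6² - 1*6))² = (5 + (-2 + 36 - 6))² = (5 + 28)² = 33² = 1089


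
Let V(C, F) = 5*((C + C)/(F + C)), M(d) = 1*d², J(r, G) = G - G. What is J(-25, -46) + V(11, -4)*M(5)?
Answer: 2750/7 ≈ 392.86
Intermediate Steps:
J(r, G) = 0
M(d) = d²
V(C, F) = 10*C/(C + F) (V(C, F) = 5*((2*C)/(C + F)) = 5*(2*C/(C + F)) = 10*C/(C + F))
J(-25, -46) + V(11, -4)*M(5) = 0 + (10*11/(11 - 4))*5² = 0 + (10*11/7)*25 = 0 + (10*11*(⅐))*25 = 0 + (110/7)*25 = 0 + 2750/7 = 2750/7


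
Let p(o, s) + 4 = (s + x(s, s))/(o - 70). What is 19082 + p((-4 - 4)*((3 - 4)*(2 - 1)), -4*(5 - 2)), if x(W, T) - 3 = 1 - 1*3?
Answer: 1182847/62 ≈ 19078.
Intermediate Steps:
x(W, T) = 1 (x(W, T) = 3 + (1 - 1*3) = 3 + (1 - 3) = 3 - 2 = 1)
p(o, s) = -4 + (1 + s)/(-70 + o) (p(o, s) = -4 + (s + 1)/(o - 70) = -4 + (1 + s)/(-70 + o))
19082 + p((-4 - 4)*((3 - 4)*(2 - 1)), -4*(5 - 2)) = 19082 + (281 - 4*(5 - 2) - 4*(-4 - 4)*(3 - 4)*(2 - 1))/(-70 + (-4 - 4)*((3 - 4)*(2 - 1))) = 19082 + (281 - 4*3 - (-32)*(-1*1))/(-70 - (-8)) = 19082 + (281 - 12 - (-32)*(-1))/(-70 - 8*(-1)) = 19082 + (281 - 12 - 4*8)/(-70 + 8) = 19082 + (281 - 12 - 32)/(-62) = 19082 - 1/62*237 = 19082 - 237/62 = 1182847/62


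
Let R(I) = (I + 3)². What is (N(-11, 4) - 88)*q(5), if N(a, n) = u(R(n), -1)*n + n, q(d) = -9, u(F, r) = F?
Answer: -1008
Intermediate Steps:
R(I) = (3 + I)²
N(a, n) = n + n*(3 + n)² (N(a, n) = (3 + n)²*n + n = n*(3 + n)² + n = n + n*(3 + n)²)
(N(-11, 4) - 88)*q(5) = (4*(1 + (3 + 4)²) - 88)*(-9) = (4*(1 + 7²) - 88)*(-9) = (4*(1 + 49) - 88)*(-9) = (4*50 - 88)*(-9) = (200 - 88)*(-9) = 112*(-9) = -1008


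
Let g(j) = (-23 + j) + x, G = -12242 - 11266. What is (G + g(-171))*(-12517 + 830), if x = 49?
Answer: 276432611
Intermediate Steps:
G = -23508
g(j) = 26 + j (g(j) = (-23 + j) + 49 = 26 + j)
(G + g(-171))*(-12517 + 830) = (-23508 + (26 - 171))*(-12517 + 830) = (-23508 - 145)*(-11687) = -23653*(-11687) = 276432611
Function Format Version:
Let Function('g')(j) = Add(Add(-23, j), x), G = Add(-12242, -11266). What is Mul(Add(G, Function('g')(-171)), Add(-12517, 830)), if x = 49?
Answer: 276432611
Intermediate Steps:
G = -23508
Function('g')(j) = Add(26, j) (Function('g')(j) = Add(Add(-23, j), 49) = Add(26, j))
Mul(Add(G, Function('g')(-171)), Add(-12517, 830)) = Mul(Add(-23508, Add(26, -171)), Add(-12517, 830)) = Mul(Add(-23508, -145), -11687) = Mul(-23653, -11687) = 276432611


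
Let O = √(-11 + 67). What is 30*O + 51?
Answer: 51 + 60*√14 ≈ 275.50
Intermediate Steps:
O = 2*√14 (O = √56 = 2*√14 ≈ 7.4833)
30*O + 51 = 30*(2*√14) + 51 = 60*√14 + 51 = 51 + 60*√14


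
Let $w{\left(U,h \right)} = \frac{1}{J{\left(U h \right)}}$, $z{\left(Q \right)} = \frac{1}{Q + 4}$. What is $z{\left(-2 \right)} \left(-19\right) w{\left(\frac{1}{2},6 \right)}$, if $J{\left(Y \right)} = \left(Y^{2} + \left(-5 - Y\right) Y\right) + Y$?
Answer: $\frac{19}{24} \approx 0.79167$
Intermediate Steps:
$z{\left(Q \right)} = \frac{1}{4 + Q}$
$J{\left(Y \right)} = Y + Y^{2} + Y \left(-5 - Y\right)$ ($J{\left(Y \right)} = \left(Y^{2} + Y \left(-5 - Y\right)\right) + Y = Y + Y^{2} + Y \left(-5 - Y\right)$)
$w{\left(U,h \right)} = - \frac{1}{4 U h}$ ($w{\left(U,h \right)} = \frac{1}{\left(-4\right) U h} = - \frac{1}{4 U h}$)
$z{\left(-2 \right)} \left(-19\right) w{\left(\frac{1}{2},6 \right)} = \frac{1}{4 - 2} \left(-19\right) \left(- \frac{1}{4 \cdot \frac{1}{2} \cdot 6}\right) = \frac{1}{2} \left(-19\right) \left(\left(- \frac{1}{4}\right) \frac{1}{\frac{1}{2}} \cdot \frac{1}{6}\right) = \frac{1}{2} \left(-19\right) \left(\left(- \frac{1}{4}\right) 2 \cdot \frac{1}{6}\right) = \left(- \frac{19}{2}\right) \left(- \frac{1}{12}\right) = \frac{19}{24}$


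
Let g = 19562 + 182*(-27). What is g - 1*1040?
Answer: 13608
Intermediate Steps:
g = 14648 (g = 19562 - 4914 = 14648)
g - 1*1040 = 14648 - 1*1040 = 14648 - 1040 = 13608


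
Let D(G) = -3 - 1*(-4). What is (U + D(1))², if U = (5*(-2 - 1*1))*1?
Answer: 196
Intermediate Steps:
D(G) = 1 (D(G) = -3 + 4 = 1)
U = -15 (U = (5*(-2 - 1))*1 = (5*(-3))*1 = -15*1 = -15)
(U + D(1))² = (-15 + 1)² = (-14)² = 196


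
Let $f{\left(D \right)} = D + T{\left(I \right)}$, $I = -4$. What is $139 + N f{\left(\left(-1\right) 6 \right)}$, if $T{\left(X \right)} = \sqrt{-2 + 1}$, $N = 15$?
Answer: $49 + 15 i \approx 49.0 + 15.0 i$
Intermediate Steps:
$T{\left(X \right)} = i$ ($T{\left(X \right)} = \sqrt{-1} = i$)
$f{\left(D \right)} = i + D$ ($f{\left(D \right)} = D + i = i + D$)
$139 + N f{\left(\left(-1\right) 6 \right)} = 139 + 15 \left(i - 6\right) = 139 + 15 \left(-6 + i\right) = 139 - \left(90 - 15 i\right) = 49 + 15 i$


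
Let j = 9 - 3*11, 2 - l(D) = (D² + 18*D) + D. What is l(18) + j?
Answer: -688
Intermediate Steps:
l(D) = 2 - D² - 19*D (l(D) = 2 - ((D² + 18*D) + D) = 2 - (D² + 19*D) = 2 + (-D² - 19*D) = 2 - D² - 19*D)
j = -24 (j = 9 - 33 = -24)
l(18) + j = (2 - 1*18² - 19*18) - 24 = (2 - 1*324 - 342) - 24 = (2 - 324 - 342) - 24 = -664 - 24 = -688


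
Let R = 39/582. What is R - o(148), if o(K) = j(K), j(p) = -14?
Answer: 2729/194 ≈ 14.067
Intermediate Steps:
o(K) = -14
R = 13/194 (R = 39*(1/582) = 13/194 ≈ 0.067010)
R - o(148) = 13/194 - 1*(-14) = 13/194 + 14 = 2729/194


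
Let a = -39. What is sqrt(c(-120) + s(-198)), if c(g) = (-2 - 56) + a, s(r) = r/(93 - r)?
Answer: 5*I*sqrt(36763)/97 ≈ 9.8833*I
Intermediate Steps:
c(g) = -97 (c(g) = (-2 - 56) - 39 = -58 - 39 = -97)
sqrt(c(-120) + s(-198)) = sqrt(-97 - 1*(-198)/(-93 - 198)) = sqrt(-97 - 1*(-198)/(-291)) = sqrt(-97 - 1*(-198)*(-1/291)) = sqrt(-97 - 66/97) = sqrt(-9475/97) = 5*I*sqrt(36763)/97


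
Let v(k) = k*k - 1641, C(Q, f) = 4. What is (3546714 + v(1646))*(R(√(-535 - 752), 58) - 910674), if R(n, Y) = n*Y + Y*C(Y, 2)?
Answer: -5694258429938 + 1088263686*I*√143 ≈ -5.6943e+12 + 1.3014e+10*I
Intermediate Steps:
v(k) = -1641 + k² (v(k) = k² - 1641 = -1641 + k²)
R(n, Y) = 4*Y + Y*n (R(n, Y) = n*Y + Y*4 = Y*n + 4*Y = 4*Y + Y*n)
(3546714 + v(1646))*(R(√(-535 - 752), 58) - 910674) = (3546714 + (-1641 + 1646²))*(58*(4 + √(-535 - 752)) - 910674) = (3546714 + (-1641 + 2709316))*(58*(4 + √(-1287)) - 910674) = (3546714 + 2707675)*(58*(4 + 3*I*√143) - 910674) = 6254389*((232 + 174*I*√143) - 910674) = 6254389*(-910442 + 174*I*√143) = -5694258429938 + 1088263686*I*√143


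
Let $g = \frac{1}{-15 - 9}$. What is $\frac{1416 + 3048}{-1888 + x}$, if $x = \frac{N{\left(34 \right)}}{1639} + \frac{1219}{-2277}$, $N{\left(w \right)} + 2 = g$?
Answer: $- \frac{526787712}{222862427} \approx -2.3637$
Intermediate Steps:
$g = - \frac{1}{24}$ ($g = \frac{1}{-24} = - \frac{1}{24} \approx -0.041667$)
$N{\left(w \right)} = - \frac{49}{24}$ ($N{\left(w \right)} = -2 - \frac{1}{24} = - \frac{49}{24}$)
$x = - \frac{63323}{118008}$ ($x = - \frac{49}{24 \cdot 1639} + \frac{1219}{-2277} = \left(- \frac{49}{24}\right) \frac{1}{1639} + 1219 \left(- \frac{1}{2277}\right) = - \frac{49}{39336} - \frac{53}{99} = - \frac{63323}{118008} \approx -0.5366$)
$\frac{1416 + 3048}{-1888 + x} = \frac{1416 + 3048}{-1888 - \frac{63323}{118008}} = \frac{4464}{- \frac{222862427}{118008}} = 4464 \left(- \frac{118008}{222862427}\right) = - \frac{526787712}{222862427}$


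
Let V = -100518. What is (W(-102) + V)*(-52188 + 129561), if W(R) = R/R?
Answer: -7777301841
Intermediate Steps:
W(R) = 1
(W(-102) + V)*(-52188 + 129561) = (1 - 100518)*(-52188 + 129561) = -100517*77373 = -7777301841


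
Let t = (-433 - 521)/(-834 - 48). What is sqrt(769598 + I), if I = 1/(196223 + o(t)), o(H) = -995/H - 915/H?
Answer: sqrt(81745434495693222855)/10306229 ≈ 877.27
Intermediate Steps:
t = 53/49 (t = -954/(-882) = -954*(-1/882) = 53/49 ≈ 1.0816)
o(H) = -1910/H
I = 53/10306229 (I = 1/(196223 - 1910/53/49) = 1/(196223 - 1910*49/53) = 1/(196223 - 93590/53) = 1/(10306229/53) = 53/10306229 ≈ 5.1425e-6)
sqrt(769598 + I) = sqrt(769598 + 53/10306229) = sqrt(7931653225995/10306229) = sqrt(81745434495693222855)/10306229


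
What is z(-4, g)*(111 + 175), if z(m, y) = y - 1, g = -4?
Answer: -1430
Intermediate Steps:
z(m, y) = -1 + y
z(-4, g)*(111 + 175) = (-1 - 4)*(111 + 175) = -5*286 = -1430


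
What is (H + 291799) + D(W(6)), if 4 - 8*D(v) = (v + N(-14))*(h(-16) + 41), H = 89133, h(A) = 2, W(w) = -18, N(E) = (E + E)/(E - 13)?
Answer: 41150557/108 ≈ 3.8102e+5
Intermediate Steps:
N(E) = 2*E/(-13 + E) (N(E) = (2*E)/(-13 + E) = 2*E/(-13 + E))
D(v) = -137/27 - 43*v/8 (D(v) = ½ - (v + 2*(-14)/(-13 - 14))*(2 + 41)/8 = ½ - (v + 2*(-14)/(-27))*43/8 = ½ - (v + 2*(-14)*(-1/27))*43/8 = ½ - (v + 28/27)*43/8 = ½ - (28/27 + v)*43/8 = ½ - (1204/27 + 43*v)/8 = ½ + (-301/54 - 43*v/8) = -137/27 - 43*v/8)
(H + 291799) + D(W(6)) = (89133 + 291799) + (-137/27 - 43/8*(-18)) = 380932 + (-137/27 + 387/4) = 380932 + 9901/108 = 41150557/108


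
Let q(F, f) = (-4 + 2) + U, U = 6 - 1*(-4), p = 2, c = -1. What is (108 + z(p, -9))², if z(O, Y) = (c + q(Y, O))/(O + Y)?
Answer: 11449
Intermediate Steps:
U = 10 (U = 6 + 4 = 10)
q(F, f) = 8 (q(F, f) = (-4 + 2) + 10 = -2 + 10 = 8)
z(O, Y) = 7/(O + Y) (z(O, Y) = (-1 + 8)/(O + Y) = 7/(O + Y))
(108 + z(p, -9))² = (108 + 7/(2 - 9))² = (108 + 7/(-7))² = (108 + 7*(-⅐))² = (108 - 1)² = 107² = 11449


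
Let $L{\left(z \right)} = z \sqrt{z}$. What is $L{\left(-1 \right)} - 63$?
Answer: $-63 - i \approx -63.0 - 1.0 i$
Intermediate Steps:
$L{\left(z \right)} = z^{\frac{3}{2}}$
$L{\left(-1 \right)} - 63 = \left(-1\right)^{\frac{3}{2}} - 63 = - i - 63 = -63 - i$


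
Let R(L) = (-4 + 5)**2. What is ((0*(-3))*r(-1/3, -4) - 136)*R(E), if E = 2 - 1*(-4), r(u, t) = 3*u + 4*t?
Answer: -136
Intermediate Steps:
E = 6 (E = 2 + 4 = 6)
R(L) = 1 (R(L) = 1**2 = 1)
((0*(-3))*r(-1/3, -4) - 136)*R(E) = ((0*(-3))*(3*(-1/3) + 4*(-4)) - 136)*1 = (0*(3*(-1*1/3) - 16) - 136)*1 = (0*(3*(-1/3) - 16) - 136)*1 = (0*(-1 - 16) - 136)*1 = (0*(-17) - 136)*1 = (0 - 136)*1 = -136*1 = -136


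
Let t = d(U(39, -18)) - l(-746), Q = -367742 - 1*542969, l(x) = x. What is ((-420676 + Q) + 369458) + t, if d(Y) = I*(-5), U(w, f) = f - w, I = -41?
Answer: -960978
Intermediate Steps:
d(Y) = 205 (d(Y) = -41*(-5) = 205)
Q = -910711 (Q = -367742 - 542969 = -910711)
t = 951 (t = 205 - 1*(-746) = 205 + 746 = 951)
((-420676 + Q) + 369458) + t = ((-420676 - 910711) + 369458) + 951 = (-1331387 + 369458) + 951 = -961929 + 951 = -960978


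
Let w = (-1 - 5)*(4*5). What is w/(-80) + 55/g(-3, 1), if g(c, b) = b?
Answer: 113/2 ≈ 56.500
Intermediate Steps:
w = -120 (w = -6*20 = -120)
w/(-80) + 55/g(-3, 1) = -120/(-80) + 55/1 = -120*(-1/80) + 55*1 = 3/2 + 55 = 113/2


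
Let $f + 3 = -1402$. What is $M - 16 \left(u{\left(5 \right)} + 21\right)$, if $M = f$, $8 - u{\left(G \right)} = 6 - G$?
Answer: $-1853$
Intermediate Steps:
$u{\left(G \right)} = 2 + G$ ($u{\left(G \right)} = 8 - \left(6 - G\right) = 8 + \left(-6 + G\right) = 2 + G$)
$f = -1405$ ($f = -3 - 1402 = -1405$)
$M = -1405$
$M - 16 \left(u{\left(5 \right)} + 21\right) = -1405 - 16 \left(\left(2 + 5\right) + 21\right) = -1405 - 16 \left(7 + 21\right) = -1405 - 16 \cdot 28 = -1405 - 448 = -1853$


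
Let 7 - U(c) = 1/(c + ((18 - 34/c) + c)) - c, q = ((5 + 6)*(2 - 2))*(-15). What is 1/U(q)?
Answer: ⅐ ≈ 0.14286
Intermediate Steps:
q = 0 (q = (11*0)*(-15) = 0*(-15) = 0)
U(c) = 7 + c - 1/(18 - 34/c + 2*c) (U(c) = 7 - (1/(c + ((18 - 34/c) + c)) - c) = 7 - (1/(c + (18 + c - 34/c)) - c) = 7 - (1/(18 - 34/c + 2*c) - c) = 7 + (c - 1/(18 - 34/c + 2*c)) = 7 + c - 1/(18 - 34/c + 2*c))
1/U(q) = 1/((-119 + 0³ + 16*0² + (91/2)*0)/(-17 + 0² + 9*0)) = 1/((-119 + 0 + 16*0 + 0)/(-17 + 0 + 0)) = 1/((-119 + 0 + 0 + 0)/(-17)) = 1/(-1/17*(-119)) = 1/7 = ⅐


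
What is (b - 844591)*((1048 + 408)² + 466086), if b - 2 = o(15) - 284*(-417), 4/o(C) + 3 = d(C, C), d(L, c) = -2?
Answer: -9389351951798/5 ≈ -1.8779e+12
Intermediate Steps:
o(C) = -⅘ (o(C) = 4/(-3 - 2) = 4/(-5) = 4*(-⅕) = -⅘)
b = 592146/5 (b = 2 + (-⅘ - 284*(-417)) = 2 + (-⅘ + 118428) = 2 + 592136/5 = 592146/5 ≈ 1.1843e+5)
(b - 844591)*((1048 + 408)² + 466086) = (592146/5 - 844591)*((1048 + 408)² + 466086) = -3630809*(1456² + 466086)/5 = -3630809*(2119936 + 466086)/5 = -3630809/5*2586022 = -9389351951798/5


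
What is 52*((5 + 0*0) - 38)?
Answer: -1716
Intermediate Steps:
52*((5 + 0*0) - 38) = 52*((5 + 0) - 38) = 52*(5 - 38) = 52*(-33) = -1716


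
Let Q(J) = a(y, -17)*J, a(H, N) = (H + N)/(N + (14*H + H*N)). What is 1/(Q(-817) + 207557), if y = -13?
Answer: 11/2295382 ≈ 4.7922e-6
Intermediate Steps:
a(H, N) = (H + N)/(N + 14*H + H*N)
Q(J) = -15*J/11 (Q(J) = ((-13 - 17)/(-17 + 14*(-13) - 13*(-17)))*J = (-30/(-17 - 182 + 221))*J = (-30/22)*J = ((1/22)*(-30))*J = -15*J/11)
1/(Q(-817) + 207557) = 1/(-15/11*(-817) + 207557) = 1/(12255/11 + 207557) = 1/(2295382/11) = 11/2295382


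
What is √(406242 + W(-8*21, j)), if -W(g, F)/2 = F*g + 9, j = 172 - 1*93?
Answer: 56*√138 ≈ 657.85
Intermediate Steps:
j = 79 (j = 172 - 93 = 79)
W(g, F) = -18 - 2*F*g (W(g, F) = -2*(F*g + 9) = -2*(9 + F*g) = -18 - 2*F*g)
√(406242 + W(-8*21, j)) = √(406242 + (-18 - 2*79*(-8*21))) = √(406242 + (-18 - 2*79*(-168))) = √(406242 + (-18 + 26544)) = √(406242 + 26526) = √432768 = 56*√138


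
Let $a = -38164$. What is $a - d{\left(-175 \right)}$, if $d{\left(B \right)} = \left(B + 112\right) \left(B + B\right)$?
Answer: $-60214$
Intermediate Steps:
$d{\left(B \right)} = 2 B \left(112 + B\right)$ ($d{\left(B \right)} = \left(112 + B\right) 2 B = 2 B \left(112 + B\right)$)
$a - d{\left(-175 \right)} = -38164 - 2 \left(-175\right) \left(112 - 175\right) = -38164 - 2 \left(-175\right) \left(-63\right) = -38164 - 22050 = -60214$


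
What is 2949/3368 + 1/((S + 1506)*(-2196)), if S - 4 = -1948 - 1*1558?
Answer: 1615763419/1845333936 ≈ 0.87559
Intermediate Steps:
S = -3502 (S = 4 + (-1948 - 1*1558) = 4 + (-1948 - 1558) = 4 - 3506 = -3502)
2949/3368 + 1/((S + 1506)*(-2196)) = 2949/3368 + 1/((-3502 + 1506)*(-2196)) = 2949*(1/3368) - 1/2196/(-1996) = 2949/3368 - 1/1996*(-1/2196) = 2949/3368 + 1/4383216 = 1615763419/1845333936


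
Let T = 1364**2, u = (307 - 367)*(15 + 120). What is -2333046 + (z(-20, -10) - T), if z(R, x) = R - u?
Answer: -4185462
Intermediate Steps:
u = -8100 (u = -60*135 = -8100)
z(R, x) = 8100 + R (z(R, x) = R - 1*(-8100) = R + 8100 = 8100 + R)
T = 1860496
-2333046 + (z(-20, -10) - T) = -2333046 + ((8100 - 20) - 1*1860496) = -2333046 + (8080 - 1860496) = -2333046 - 1852416 = -4185462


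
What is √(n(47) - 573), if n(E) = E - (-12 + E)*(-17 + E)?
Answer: 2*I*√394 ≈ 39.699*I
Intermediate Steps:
n(E) = E - (-17 + E)*(-12 + E)
√(n(47) - 573) = √((-204 - 1*47² + 30*47) - 573) = √((-204 - 1*2209 + 1410) - 573) = √((-204 - 2209 + 1410) - 573) = √(-1003 - 573) = √(-1576) = 2*I*√394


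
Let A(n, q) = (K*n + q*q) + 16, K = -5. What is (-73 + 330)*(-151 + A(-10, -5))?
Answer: -15420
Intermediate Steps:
A(n, q) = 16 + q² - 5*n (A(n, q) = (-5*n + q*q) + 16 = (-5*n + q²) + 16 = (q² - 5*n) + 16 = 16 + q² - 5*n)
(-73 + 330)*(-151 + A(-10, -5)) = (-73 + 330)*(-151 + (16 + (-5)² - 5*(-10))) = 257*(-151 + (16 + 25 + 50)) = 257*(-151 + 91) = 257*(-60) = -15420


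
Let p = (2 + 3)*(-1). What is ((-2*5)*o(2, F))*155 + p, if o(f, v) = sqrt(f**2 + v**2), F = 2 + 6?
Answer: -5 - 3100*sqrt(17) ≈ -12787.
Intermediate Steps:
p = -5 (p = 5*(-1) = -5)
F = 8
((-2*5)*o(2, F))*155 + p = ((-2*5)*sqrt(2**2 + 8**2))*155 - 5 = -10*sqrt(4 + 64)*155 - 5 = -20*sqrt(17)*155 - 5 = -3100*sqrt(17) - 5 = -5 - 3100*sqrt(17)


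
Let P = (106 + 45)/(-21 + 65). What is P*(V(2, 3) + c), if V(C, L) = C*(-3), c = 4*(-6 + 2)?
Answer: -151/2 ≈ -75.500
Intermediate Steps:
c = -16 (c = 4*(-4) = -16)
V(C, L) = -3*C
P = 151/44 ≈ 3.4318
P*(V(2, 3) + c) = 151*(-3*2 - 16)/44 = 151*(-6 - 16)/44 = (151/44)*(-22) = -151/2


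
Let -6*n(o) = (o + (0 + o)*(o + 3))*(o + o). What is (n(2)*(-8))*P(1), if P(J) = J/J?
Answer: 64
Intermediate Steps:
P(J) = 1
n(o) = -o*(o + o*(3 + o))/3 (n(o) = -(o + (0 + o)*(o + 3))*(o + o)/6 = -(o + o*(3 + o))*2*o/6 = -o*(o + o*(3 + o))/3)
(n(2)*(-8))*P(1) = (((⅓)*2²*(-4 - 1*2))*(-8))*1 = (((⅓)*4*(-4 - 2))*(-8))*1 = (((⅓)*4*(-6))*(-8))*1 = -8*(-8)*1 = 64*1 = 64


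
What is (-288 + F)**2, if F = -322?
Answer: 372100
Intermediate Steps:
(-288 + F)**2 = (-288 - 322)**2 = (-610)**2 = 372100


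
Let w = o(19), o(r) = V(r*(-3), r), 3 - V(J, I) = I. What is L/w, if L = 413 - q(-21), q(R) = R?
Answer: -217/8 ≈ -27.125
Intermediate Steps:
V(J, I) = 3 - I
o(r) = 3 - r
w = -16 (w = 3 - 1*19 = 3 - 19 = -16)
L = 434 (L = 413 - 1*(-21) = 413 + 21 = 434)
L/w = 434/(-16) = 434*(-1/16) = -217/8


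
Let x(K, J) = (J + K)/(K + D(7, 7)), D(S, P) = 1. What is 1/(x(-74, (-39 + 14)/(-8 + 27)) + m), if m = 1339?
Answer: 1387/1858624 ≈ 0.00074625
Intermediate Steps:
x(K, J) = (J + K)/(1 + K) (x(K, J) = (J + K)/(K + 1) = (J + K)/(1 + K))
1/(x(-74, (-39 + 14)/(-8 + 27)) + m) = 1/(((-39 + 14)/(-8 + 27) - 74)/(1 - 74) + 1339) = 1/((-25/19 - 74)/(-73) + 1339) = 1/(-(-25*1/19 - 74)/73 + 1339) = 1/(-(-25/19 - 74)/73 + 1339) = 1/(-1/73*(-1431/19) + 1339) = 1/(1431/1387 + 1339) = 1/(1858624/1387) = 1387/1858624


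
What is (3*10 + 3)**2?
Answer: 1089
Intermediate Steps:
(3*10 + 3)**2 = (30 + 3)**2 = 33**2 = 1089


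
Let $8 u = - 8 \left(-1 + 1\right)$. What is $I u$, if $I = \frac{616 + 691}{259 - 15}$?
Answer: $0$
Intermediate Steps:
$I = \frac{1307}{244} \approx 5.3566$
$u = 0$ ($u = \frac{\left(-8\right) \left(-1 + 1\right)}{8} = \frac{\left(-8\right) 0}{8} = \frac{1}{8} \cdot 0 = 0$)
$I u = \frac{1307}{244} \cdot 0 = 0$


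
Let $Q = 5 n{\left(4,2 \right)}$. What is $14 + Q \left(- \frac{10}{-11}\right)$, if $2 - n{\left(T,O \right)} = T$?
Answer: $\frac{54}{11} \approx 4.9091$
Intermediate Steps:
$n{\left(T,O \right)} = 2 - T$
$Q = -10$ ($Q = 5 \left(2 - 4\right) = 5 \left(-2\right) = -10$)
$14 + Q \left(- \frac{10}{-11}\right) = 14 - 10 \left(- \frac{10}{-11}\right) = 14 - 10 \left(\left(-10\right) \left(- \frac{1}{11}\right)\right) = 14 - \frac{100}{11} = \frac{54}{11}$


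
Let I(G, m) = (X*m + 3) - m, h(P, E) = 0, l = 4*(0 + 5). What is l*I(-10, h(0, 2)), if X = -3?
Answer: 60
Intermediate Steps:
l = 20 (l = 4*5 = 20)
I(G, m) = 3 - 4*m (I(G, m) = (-3*m + 3) - m = (3 - 3*m) - m = 3 - 4*m)
l*I(-10, h(0, 2)) = 20*(3 - 4*0) = 20*(3 + 0) = 20*3 = 60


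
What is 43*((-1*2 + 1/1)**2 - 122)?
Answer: -5203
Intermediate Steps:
43*((-1*2 + 1/1)**2 - 122) = 43*((-2 + 1)**2 - 122) = 43*((-1)**2 - 122) = 43*(1 - 122) = 43*(-121) = -5203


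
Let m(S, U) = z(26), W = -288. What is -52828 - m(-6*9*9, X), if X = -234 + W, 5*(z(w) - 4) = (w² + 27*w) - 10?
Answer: -265528/5 ≈ -53106.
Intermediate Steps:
z(w) = 2 + w²/5 + 27*w/5 (z(w) = 4 + ((w² + 27*w) - 10)/5 = 4 + (-10 + w² + 27*w)/5 = 4 + (-2 + w²/5 + 27*w/5) = 2 + w²/5 + 27*w/5)
X = -522 (X = -234 - 288 = -522)
m(S, U) = 1388/5 (m(S, U) = 2 + (⅕)*26² + (27/5)*26 = 2 + (⅕)*676 + 702/5 = 2 + 676/5 + 702/5 = 1388/5)
-52828 - m(-6*9*9, X) = -52828 - 1*1388/5 = -52828 - 1388/5 = -265528/5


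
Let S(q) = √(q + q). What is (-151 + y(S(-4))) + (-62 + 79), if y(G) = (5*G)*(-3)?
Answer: -134 - 30*I*√2 ≈ -134.0 - 42.426*I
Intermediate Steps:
S(q) = √2*√q (S(q) = √(2*q) = √2*√q)
y(G) = -15*G
(-151 + y(S(-4))) + (-62 + 79) = (-151 - 15*√2*√(-4)) + (-62 + 79) = (-151 - 15*√2*2*I) + 17 = (-151 - 30*I*√2) + 17 = -134 - 30*I*√2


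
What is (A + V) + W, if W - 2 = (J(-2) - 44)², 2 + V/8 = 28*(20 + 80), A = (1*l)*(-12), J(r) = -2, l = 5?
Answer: 24442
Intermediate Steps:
A = -60 (A = (1*5)*(-12) = 5*(-12) = -60)
V = 22384 (V = -16 + 8*(28*(20 + 80)) = -16 + 8*(28*100) = -16 + 8*2800 = -16 + 22400 = 22384)
W = 2118 (W = 2 + (-2 - 44)² = 2 + (-46)² = 2 + 2116 = 2118)
(A + V) + W = (-60 + 22384) + 2118 = 22324 + 2118 = 24442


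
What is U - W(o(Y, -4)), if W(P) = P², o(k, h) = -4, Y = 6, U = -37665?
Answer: -37681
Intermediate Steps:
U - W(o(Y, -4)) = -37665 - 1*(-4)² = -37665 - 1*16 = -37665 - 16 = -37681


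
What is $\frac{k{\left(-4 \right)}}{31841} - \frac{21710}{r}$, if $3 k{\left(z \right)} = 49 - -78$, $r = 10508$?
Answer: $- \frac{1036234907}{501877842} \approx -2.0647$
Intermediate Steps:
$k{\left(z \right)} = \frac{127}{3}$ ($k{\left(z \right)} = \frac{49 - -78}{3} = \frac{49 + 78}{3} = \frac{1}{3} \cdot 127 = \frac{127}{3}$)
$\frac{k{\left(-4 \right)}}{31841} - \frac{21710}{r} = \frac{127}{3 \cdot 31841} - \frac{21710}{10508} = \frac{127}{3} \cdot \frac{1}{31841} - \frac{10855}{5254} = \frac{127}{95523} - \frac{10855}{5254} = - \frac{1036234907}{501877842}$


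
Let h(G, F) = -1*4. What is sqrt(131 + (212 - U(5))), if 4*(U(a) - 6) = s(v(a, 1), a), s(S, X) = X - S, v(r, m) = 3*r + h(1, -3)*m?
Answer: sqrt(1354)/2 ≈ 18.398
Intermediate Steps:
h(G, F) = -4
v(r, m) = -4*m + 3*r (v(r, m) = 3*r - 4*m = -4*m + 3*r)
U(a) = 7 - a/2 (U(a) = 6 + (a - (-4*1 + 3*a))/4 = 6 + (a - (-4 + 3*a))/4 = 6 + (a + (4 - 3*a))/4 = 6 + (4 - 2*a)/4 = 6 + (1 - a/2) = 7 - a/2)
sqrt(131 + (212 - U(5))) = sqrt(131 + (212 - (7 - 1/2*5))) = sqrt(131 + (212 - (7 - 5/2))) = sqrt(131 + (212 - 1*9/2)) = sqrt(131 + (212 - 9/2)) = sqrt(131 + 415/2) = sqrt(677/2) = sqrt(1354)/2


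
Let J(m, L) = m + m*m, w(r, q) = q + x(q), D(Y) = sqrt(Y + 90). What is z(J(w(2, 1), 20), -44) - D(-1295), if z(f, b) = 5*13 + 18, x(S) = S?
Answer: 83 - I*sqrt(1205) ≈ 83.0 - 34.713*I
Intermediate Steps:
D(Y) = sqrt(90 + Y)
w(r, q) = 2*q (w(r, q) = q + q = 2*q)
J(m, L) = m + m**2
z(f, b) = 83 (z(f, b) = 65 + 18 = 83)
z(J(w(2, 1), 20), -44) - D(-1295) = 83 - sqrt(90 - 1295) = 83 - sqrt(-1205) = 83 - I*sqrt(1205)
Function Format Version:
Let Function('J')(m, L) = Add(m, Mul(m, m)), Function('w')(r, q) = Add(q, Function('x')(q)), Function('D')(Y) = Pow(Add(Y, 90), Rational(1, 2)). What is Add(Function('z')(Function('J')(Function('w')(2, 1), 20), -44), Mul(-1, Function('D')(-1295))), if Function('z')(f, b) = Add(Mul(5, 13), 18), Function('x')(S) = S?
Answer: Add(83, Mul(-1, I, Pow(1205, Rational(1, 2)))) ≈ Add(83.000, Mul(-34.713, I))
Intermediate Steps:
Function('D')(Y) = Pow(Add(90, Y), Rational(1, 2))
Function('w')(r, q) = Mul(2, q) (Function('w')(r, q) = Add(q, q) = Mul(2, q))
Function('J')(m, L) = Add(m, Pow(m, 2))
Function('z')(f, b) = 83 (Function('z')(f, b) = Add(65, 18) = 83)
Add(Function('z')(Function('J')(Function('w')(2, 1), 20), -44), Mul(-1, Function('D')(-1295))) = Add(83, Mul(-1, Pow(Add(90, -1295), Rational(1, 2)))) = Add(83, Mul(-1, Pow(-1205, Rational(1, 2)))) = Add(83, Mul(-1, Mul(I, Pow(1205, Rational(1, 2))))) = Add(83, Mul(-1, I, Pow(1205, Rational(1, 2))))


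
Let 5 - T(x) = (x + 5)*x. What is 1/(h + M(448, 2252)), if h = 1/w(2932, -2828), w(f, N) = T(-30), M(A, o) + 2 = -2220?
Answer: -745/1655391 ≈ -0.00045004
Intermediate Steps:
M(A, o) = -2222 (M(A, o) = -2 - 2220 = -2222)
T(x) = 5 - x*(5 + x) (T(x) = 5 - (x + 5)*x = 5 - (5 + x)*x = 5 - x*(5 + x))
w(f, N) = -745 (w(f, N) = 5 - 1*(-30)² - 5*(-30) = 5 - 1*900 + 150 = 5 - 900 + 150 = -745)
h = -1/745 (h = 1/(-745) = -1/745 ≈ -0.0013423)
1/(h + M(448, 2252)) = 1/(-1/745 - 2222) = 1/(-1655391/745) = -745/1655391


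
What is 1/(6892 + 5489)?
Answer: 1/12381 ≈ 8.0769e-5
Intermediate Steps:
1/(6892 + 5489) = 1/12381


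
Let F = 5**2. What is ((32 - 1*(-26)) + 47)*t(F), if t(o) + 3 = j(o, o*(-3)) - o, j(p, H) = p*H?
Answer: -199815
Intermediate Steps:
j(p, H) = H*p
F = 25
t(o) = -3 - o - 3*o**2 (t(o) = -3 + ((o*(-3))*o - o) = -3 + ((-3*o)*o - o) = -3 + (-3*o**2 - o) = -3 + (-o - 3*o**2) = -3 - o - 3*o**2)
((32 - 1*(-26)) + 47)*t(F) = ((32 - 1*(-26)) + 47)*(-3 - 1*25 - 3*25**2) = ((32 + 26) + 47)*(-3 - 25 - 3*625) = (58 + 47)*(-3 - 25 - 1875) = 105*(-1903) = -199815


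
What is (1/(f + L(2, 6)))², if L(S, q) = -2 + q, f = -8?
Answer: 1/16 ≈ 0.062500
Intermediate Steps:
(1/(f + L(2, 6)))² = (1/(-8 + (-2 + 6)))² = (1/(-8 + 4))² = (1/(-4))² = (-¼)² = 1/16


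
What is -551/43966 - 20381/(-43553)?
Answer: 45898597/100781642 ≈ 0.45543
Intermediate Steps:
-551/43966 - 20381/(-43553) = -551*1/43966 - 20381*(-1/43553) = -29/2314 + 20381/43553 = 45898597/100781642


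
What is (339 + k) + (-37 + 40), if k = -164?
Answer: 178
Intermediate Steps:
(339 + k) + (-37 + 40) = (339 - 164) + (-37 + 40) = 175 + 3 = 178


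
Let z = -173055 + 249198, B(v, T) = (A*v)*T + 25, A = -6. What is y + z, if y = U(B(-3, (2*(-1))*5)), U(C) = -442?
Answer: 75701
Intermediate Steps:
B(v, T) = 25 - 6*T*v (B(v, T) = (-6*v)*T + 25 = -6*T*v + 25 = 25 - 6*T*v)
y = -442
z = 76143
y + z = -442 + 76143 = 75701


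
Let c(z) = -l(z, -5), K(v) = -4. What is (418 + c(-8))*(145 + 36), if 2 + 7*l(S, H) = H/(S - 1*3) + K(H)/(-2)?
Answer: 5824761/77 ≈ 75646.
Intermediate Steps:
l(S, H) = H/(7*(-3 + S)) (l(S, H) = -2/7 + (H/(S - 1*3) - 4/(-2))/7 = -2/7 + (H/(S - 3) - 4*(-½))/7 = -2/7 + (H/(-3 + S) + 2)/7 = -2/7 + (2 + H/(-3 + S))/7 = -2/7 + (2/7 + H/(7*(-3 + S))) = H/(7*(-3 + S)))
c(z) = 5/(7*(-3 + z)) (c(z) = -(-5)/(7*(-3 + z)) = 5/(7*(-3 + z)))
(418 + c(-8))*(145 + 36) = (418 + 5/(7*(-3 - 8)))*(145 + 36) = (418 + (5/7)/(-11))*181 = (418 + (5/7)*(-1/11))*181 = (418 - 5/77)*181 = (32181/77)*181 = 5824761/77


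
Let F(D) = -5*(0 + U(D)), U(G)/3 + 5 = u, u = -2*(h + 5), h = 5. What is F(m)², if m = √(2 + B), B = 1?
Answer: 140625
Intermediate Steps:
u = -20 (u = -2*(5 + 5) = -2*10 = -20)
m = √3 (m = √(2 + 1) = √3 ≈ 1.7320)
U(G) = -75 (U(G) = -15 + 3*(-20) = -15 - 60 = -75)
F(D) = 375 (F(D) = -5*(0 - 75) = -5*(-75) = 375)
F(m)² = 375² = 140625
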